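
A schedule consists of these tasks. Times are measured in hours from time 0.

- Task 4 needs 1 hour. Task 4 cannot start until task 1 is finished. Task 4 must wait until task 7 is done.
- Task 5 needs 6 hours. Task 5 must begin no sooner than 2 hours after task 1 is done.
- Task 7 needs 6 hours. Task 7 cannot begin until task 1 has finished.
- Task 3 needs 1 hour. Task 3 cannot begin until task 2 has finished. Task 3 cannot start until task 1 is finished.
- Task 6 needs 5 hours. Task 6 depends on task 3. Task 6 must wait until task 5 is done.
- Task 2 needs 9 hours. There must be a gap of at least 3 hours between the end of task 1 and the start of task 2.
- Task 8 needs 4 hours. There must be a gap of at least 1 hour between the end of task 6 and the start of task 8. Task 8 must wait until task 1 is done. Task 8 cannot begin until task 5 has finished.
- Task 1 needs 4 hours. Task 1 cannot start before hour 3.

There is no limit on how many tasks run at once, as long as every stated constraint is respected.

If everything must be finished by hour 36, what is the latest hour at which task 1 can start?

9

Task 8 has no dependents, so it just needs to finish by hour 36. Starting by 36 − 4 = hour 32 achieves that.
Task 6 has to be done before task 8 (must start by hour 32, minus 1-hour gap → hour 31). That means finishing by hour 31, i.e. starting by 31 − 5 = hour 26.
Since task 6 (must start by hour 26) depends on it, task 3 must finish by hour 26. Backing off its 1-hour duration gives a latest start of hour 25.
Task 2 has to be done before task 3 (must start by hour 25). That means finishing by hour 25, i.e. starting by 25 − 9 = hour 16.
Task 5 feeds task 6 (must start by hour 26); task 8 (must start by hour 32). Taking the minimum, task 5 must finish by hour 26 and start by 26 − 6 = hour 20.
Nothing follows task 4; the deadline of hour 36 is its only limit. It must start by 36 − 1 = hour 35.
Task 7 must finish before task 4 (must start by hour 35). With a 6-hour duration, task 7 must start by 35 − 6 = hour 29.
For task 1: task 2 (must start by hour 16, minus 3-hour gap → hour 13); task 3 (must start by hour 25); task 4 (must start by hour 35); task 5 (must start by hour 20, minus 2-hour gap → hour 18); task 7 (must start by hour 29); task 8 (must start by hour 32). The most restrictive is hour 13; with a 4-hour duration, task 1 must start by hour 9.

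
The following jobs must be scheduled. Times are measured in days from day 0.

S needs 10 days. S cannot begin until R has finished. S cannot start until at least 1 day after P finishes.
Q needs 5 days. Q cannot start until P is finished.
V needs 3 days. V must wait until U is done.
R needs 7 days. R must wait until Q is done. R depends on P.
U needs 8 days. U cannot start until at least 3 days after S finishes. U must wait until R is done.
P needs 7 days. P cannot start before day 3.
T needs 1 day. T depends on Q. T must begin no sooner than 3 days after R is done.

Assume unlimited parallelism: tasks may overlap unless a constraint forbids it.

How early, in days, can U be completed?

43

P waits on its own release at day 3, so it starts at day 3 and finishes at 3 + 7 = day 10.
Q cannot begin until P (finishes day 10). It runs from day 10 to 10 + 5 = day 15.
R cannot start until Q (finishes day 15); P (finishes day 10). The controlling bound is day 15, so R finishes at 15 + 7 = day 22.
For S: R (finishes day 22); P (finishes day 10, plus 1-day gap → day 11). Taking the maximum gives a start of day 22, and it finishes at 22 + 10 = day 32.
U cannot start until S (finishes day 32, plus 3-day gap → day 35); R (finishes day 22). The controlling bound is day 35, so U finishes at 35 + 8 = day 43.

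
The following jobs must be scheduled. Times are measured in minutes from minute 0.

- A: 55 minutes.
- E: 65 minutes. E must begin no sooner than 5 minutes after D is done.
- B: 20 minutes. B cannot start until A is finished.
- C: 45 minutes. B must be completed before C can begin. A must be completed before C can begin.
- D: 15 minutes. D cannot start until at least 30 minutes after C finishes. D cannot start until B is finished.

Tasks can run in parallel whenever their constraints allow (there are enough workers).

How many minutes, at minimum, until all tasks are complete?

A can start immediately at minute 0; it finishes at minute 55.
After A (finishes minute 55), B can start at minute 55 and finishes at minute 75.
For C: B (finishes minute 75); A (finishes minute 55). Taking the maximum gives a start of minute 75, and it finishes at 75 + 45 = minute 120.
D needs all of C (finishes minute 120, plus 30-minute gap → minute 150); B (finishes minute 75). That puts its earliest start at minute 150; it finishes at 150 + 15 = minute 165.
E cannot begin until D (finishes minute 165, plus 5-minute gap → minute 170). It runs from minute 170 to 170 + 65 = minute 235.
All tasks are finished once the last one completes. Finish times: A at 55, B at 75, C at 120, D at 165, E at 235. The latest is minute 235.

235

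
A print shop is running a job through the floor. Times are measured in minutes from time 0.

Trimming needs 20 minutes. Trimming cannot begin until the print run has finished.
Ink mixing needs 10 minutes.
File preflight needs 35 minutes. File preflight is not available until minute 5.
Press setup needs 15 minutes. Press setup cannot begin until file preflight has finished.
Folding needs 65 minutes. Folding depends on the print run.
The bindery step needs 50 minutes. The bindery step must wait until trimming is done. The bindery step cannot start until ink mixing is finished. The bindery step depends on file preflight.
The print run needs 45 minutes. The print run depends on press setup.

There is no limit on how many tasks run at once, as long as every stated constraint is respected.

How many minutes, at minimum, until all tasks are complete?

Nothing blocks ink mixing, so it runs from minute 0 to minute 10.
File preflight cannot begin until its own release at minute 5. It runs from minute 5 to 5 + 35 = minute 40.
Press setup cannot begin until file preflight (finishes minute 40). It runs from minute 40 to 40 + 15 = minute 55.
After press setup (finishes minute 55), the print run can start at minute 55 and finishes at minute 100.
After the print run (finishes minute 100), folding can start at minute 100 and finishes at minute 165.
Trimming cannot begin until the print run (finishes minute 100). It runs from minute 100 to 100 + 20 = minute 120.
The bindery step needs all of trimming (finishes minute 120); ink mixing (finishes minute 10); file preflight (finishes minute 40). That puts its earliest start at minute 120; it finishes at 120 + 50 = minute 170.
All tasks are finished once the last one completes. Finish times: File preflight at 40, Ink mixing at 10, Press setup at 55, The print run at 100, Trimming at 120, Folding at 165, The bindery step at 170. The latest is minute 170.

170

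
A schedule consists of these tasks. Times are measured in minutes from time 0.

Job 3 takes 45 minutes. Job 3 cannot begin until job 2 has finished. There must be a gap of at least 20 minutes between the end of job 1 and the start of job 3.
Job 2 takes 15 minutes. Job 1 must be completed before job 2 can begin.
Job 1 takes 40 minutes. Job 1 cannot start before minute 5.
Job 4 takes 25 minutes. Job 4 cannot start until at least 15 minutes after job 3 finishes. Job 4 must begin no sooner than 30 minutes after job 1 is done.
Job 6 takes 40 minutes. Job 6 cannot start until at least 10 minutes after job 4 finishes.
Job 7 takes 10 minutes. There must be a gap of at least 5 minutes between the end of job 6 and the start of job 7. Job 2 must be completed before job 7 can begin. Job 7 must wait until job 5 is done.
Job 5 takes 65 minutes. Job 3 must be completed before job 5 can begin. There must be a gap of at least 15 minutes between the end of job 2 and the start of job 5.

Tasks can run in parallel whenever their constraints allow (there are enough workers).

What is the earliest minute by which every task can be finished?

Job 1 cannot begin until its own release at minute 5. It runs from minute 5 to 5 + 40 = minute 45.
Job 2 cannot begin until job 1 (finishes minute 45). It runs from minute 45 to 45 + 15 = minute 60.
For job 3: job 2 (finishes minute 60); job 1 (finishes minute 45, plus 20-minute gap → minute 65). Taking the maximum gives a start of minute 65, and it finishes at 65 + 45 = minute 110.
Job 5 has to wait for job 3 (finishes minute 110); job 2 (finishes minute 60, plus 15-minute gap → minute 75). The latest of these is minute 110, so job 5 runs minute 110 to 110 + 65 = minute 175.
Job 4 cannot start until job 3 (finishes minute 110, plus 15-minute gap → minute 125); job 1 (finishes minute 45, plus 30-minute gap → minute 75). The controlling bound is minute 125, so job 4 finishes at 125 + 25 = minute 150.
Job 6 waits on job 4 (finishes minute 150, plus 10-minute gap → minute 160), so it starts at minute 160 and finishes at 160 + 40 = minute 200.
For job 7: job 6 (finishes minute 200, plus 5-minute gap → minute 205); job 2 (finishes minute 60); job 5 (finishes minute 175). Taking the maximum gives a start of minute 205, and it finishes at 205 + 10 = minute 215.
All tasks are finished once the last one completes. Finish times: Job 1 at 45, Job 2 at 60, Job 3 at 110, Job 4 at 150, Job 5 at 175, Job 6 at 200, Job 7 at 215. The latest is minute 215.

215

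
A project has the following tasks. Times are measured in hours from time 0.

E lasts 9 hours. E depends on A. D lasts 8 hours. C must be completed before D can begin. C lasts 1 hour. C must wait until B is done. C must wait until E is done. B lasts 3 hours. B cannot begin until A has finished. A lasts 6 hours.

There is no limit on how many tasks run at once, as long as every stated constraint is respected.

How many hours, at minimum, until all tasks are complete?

A has no prerequisites, so it starts at hour 0 and finishes at hour 6.
After A (finishes hour 6), E can start at hour 6 and finishes at hour 15.
After A (finishes hour 6), B can start at hour 6 and finishes at hour 9.
C cannot start until B (finishes hour 9); E (finishes hour 15). The controlling bound is hour 15, so C finishes at 15 + 1 = hour 16.
D waits on C (finishes hour 16), so it starts at hour 16 and finishes at 16 + 8 = hour 24.
All tasks are finished once the last one completes. Finish times: A at 6, B at 9, C at 16, D at 24, E at 15. The latest is hour 24.

24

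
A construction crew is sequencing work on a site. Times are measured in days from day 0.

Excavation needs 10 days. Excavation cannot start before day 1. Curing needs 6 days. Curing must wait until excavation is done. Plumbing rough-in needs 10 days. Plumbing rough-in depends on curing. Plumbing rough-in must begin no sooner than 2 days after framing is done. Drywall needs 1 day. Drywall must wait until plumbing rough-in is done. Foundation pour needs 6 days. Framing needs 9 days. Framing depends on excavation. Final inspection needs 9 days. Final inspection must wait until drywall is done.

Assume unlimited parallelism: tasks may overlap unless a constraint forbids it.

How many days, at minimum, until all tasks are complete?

Foundation pour has no prerequisites, so it starts at day 0 and finishes at day 6.
Excavation cannot begin until its own release at day 1. It runs from day 1 to 1 + 10 = day 11.
Framing cannot begin until excavation (finishes day 11). It runs from day 11 to 11 + 9 = day 20.
Curing cannot begin until excavation (finishes day 11). It runs from day 11 to 11 + 6 = day 17.
Plumbing rough-in has to wait for curing (finishes day 17); framing (finishes day 20, plus 2-day gap → day 22). The latest of these is day 22, so plumbing rough-in runs day 22 to 22 + 10 = day 32.
Drywall cannot begin until plumbing rough-in (finishes day 32). It runs from day 32 to 32 + 1 = day 33.
Final inspection cannot begin until drywall (finishes day 33). It runs from day 33 to 33 + 9 = day 42.
All tasks are finished once the last one completes. Finish times: Excavation at 11, Foundation pour at 6, Curing at 17, Framing at 20, Plumbing rough-in at 32, Drywall at 33, Final inspection at 42. The latest is day 42.

42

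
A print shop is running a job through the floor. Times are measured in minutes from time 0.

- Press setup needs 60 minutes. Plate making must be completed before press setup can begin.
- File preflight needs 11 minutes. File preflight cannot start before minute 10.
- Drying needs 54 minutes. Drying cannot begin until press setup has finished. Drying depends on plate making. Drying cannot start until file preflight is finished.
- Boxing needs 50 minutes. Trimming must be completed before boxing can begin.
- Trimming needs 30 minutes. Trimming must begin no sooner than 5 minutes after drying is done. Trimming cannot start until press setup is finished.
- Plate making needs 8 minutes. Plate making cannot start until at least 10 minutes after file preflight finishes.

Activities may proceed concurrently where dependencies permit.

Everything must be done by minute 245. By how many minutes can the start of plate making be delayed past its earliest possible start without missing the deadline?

7

File preflight waits on its own release at minute 10, so it starts at minute 10 and finishes at 10 + 11 = minute 21.
Plate making cannot begin until file preflight (finishes minute 21, plus 10-minute gap → minute 31). It runs from minute 31 to 31 + 8 = minute 39.

Working backward from the deadline:
Boxing has no dependents, so it just needs to finish by minute 245. Starting by 245 − 50 = minute 195 achieves that.
Trimming has to be done before boxing (must start by minute 195). That means finishing by minute 195, i.e. starting by 195 − 30 = minute 165.
Drying has to be done before trimming (must start by minute 165, minus 5-minute gap → minute 160). That means finishing by minute 160, i.e. starting by 160 − 54 = minute 106.
For press setup: drying (must start by minute 106); trimming (must start by minute 165). The most restrictive is minute 106; with a 60-minute duration, press setup must start by minute 46.
Plate making must finish in time for press setup (must start by minute 46); drying (must start by minute 106). The tightest is minute 46, so plate making must start by 46 − 8 = minute 38.
So plate making can start as early as minute 31 and as late as minute 38, giving 38 − 31 = 7 minutes of slack.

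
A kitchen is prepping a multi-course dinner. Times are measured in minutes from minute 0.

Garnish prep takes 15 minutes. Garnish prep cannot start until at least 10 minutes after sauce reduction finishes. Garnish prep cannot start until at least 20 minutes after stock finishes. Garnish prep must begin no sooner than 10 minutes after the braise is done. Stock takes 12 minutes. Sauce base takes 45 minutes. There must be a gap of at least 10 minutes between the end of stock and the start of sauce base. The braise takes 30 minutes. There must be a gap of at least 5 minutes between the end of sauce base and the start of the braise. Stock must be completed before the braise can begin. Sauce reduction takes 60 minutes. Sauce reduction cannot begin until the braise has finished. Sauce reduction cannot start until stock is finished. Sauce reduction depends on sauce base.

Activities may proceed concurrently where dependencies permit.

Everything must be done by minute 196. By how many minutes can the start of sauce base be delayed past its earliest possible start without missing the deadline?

Stock can start immediately at minute 0; it finishes at minute 12.
Sauce base waits on stock (finishes minute 12, plus 10-minute gap → minute 22), so it starts at minute 22 and finishes at 22 + 45 = minute 67.

Working backward from the deadline:
To finish by minute 196, garnish prep (duration 15) must start no later than minute 181.
Sauce reduction feeds into garnish prep (must start by minute 181, minus 10-minute gap → minute 171); so sauce reduction must finish by minute 171 and therefore start by minute 111.
For the braise: sauce reduction (must start by minute 111); garnish prep (must start by minute 181, minus 10-minute gap → minute 171). The most restrictive is minute 111; with a 30-minute duration, the braise must start by minute 81.
Sauce base must finish in time for the braise (must start by minute 81, minus 5-minute gap → minute 76); sauce reduction (must start by minute 111). The tightest is minute 76, so sauce base must start by 76 − 45 = minute 31.
So sauce base can start as early as minute 22 and as late as minute 31, giving 31 − 22 = 9 minutes of slack.

9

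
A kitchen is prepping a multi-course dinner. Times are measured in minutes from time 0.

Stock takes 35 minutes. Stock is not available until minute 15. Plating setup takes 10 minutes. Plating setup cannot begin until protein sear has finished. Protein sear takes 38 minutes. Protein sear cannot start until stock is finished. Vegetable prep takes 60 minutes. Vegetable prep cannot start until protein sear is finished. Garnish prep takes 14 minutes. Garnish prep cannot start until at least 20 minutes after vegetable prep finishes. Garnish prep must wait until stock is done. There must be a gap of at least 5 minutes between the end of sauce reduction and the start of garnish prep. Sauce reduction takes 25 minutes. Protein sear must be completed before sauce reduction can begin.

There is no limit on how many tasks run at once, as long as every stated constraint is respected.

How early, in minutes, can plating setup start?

Stock waits on its own release at minute 15, so it starts at minute 15 and finishes at 15 + 35 = minute 50.
Protein sear waits on stock (finishes minute 50), so it starts at minute 50 and finishes at 50 + 38 = minute 88.
Plating setup waits on protein sear (finishes minute 88), so the earliest it can start is minute 88.

88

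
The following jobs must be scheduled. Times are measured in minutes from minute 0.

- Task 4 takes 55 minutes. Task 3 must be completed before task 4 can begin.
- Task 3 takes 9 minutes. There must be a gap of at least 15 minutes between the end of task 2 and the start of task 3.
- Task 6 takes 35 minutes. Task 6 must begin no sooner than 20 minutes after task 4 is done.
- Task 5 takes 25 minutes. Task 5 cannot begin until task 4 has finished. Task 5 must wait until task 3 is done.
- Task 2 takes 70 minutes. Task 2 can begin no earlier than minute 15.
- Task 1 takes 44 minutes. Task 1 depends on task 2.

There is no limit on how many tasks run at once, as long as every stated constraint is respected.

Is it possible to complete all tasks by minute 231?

Yes

After its own release at minute 15, task 2 can start at minute 15 and finishes at minute 85.
After task 2 (finishes minute 85, plus 15-minute gap → minute 100), task 3 can start at minute 100 and finishes at minute 109.
Task 4 cannot begin until task 3 (finishes minute 109). It runs from minute 109 to 109 + 55 = minute 164.
Task 6 waits on task 4 (finishes minute 164, plus 20-minute gap → minute 184), so it starts at minute 184 and finishes at 184 + 35 = minute 219.
Task 5 cannot start until task 4 (finishes minute 164); task 3 (finishes minute 109). The controlling bound is minute 164, so task 5 finishes at 164 + 25 = minute 189.
After task 2 (finishes minute 85), task 1 can start at minute 85 and finishes at minute 129.
Every task is finished by minute 219, which is no later than the deadline of 231, so the schedule is feasible.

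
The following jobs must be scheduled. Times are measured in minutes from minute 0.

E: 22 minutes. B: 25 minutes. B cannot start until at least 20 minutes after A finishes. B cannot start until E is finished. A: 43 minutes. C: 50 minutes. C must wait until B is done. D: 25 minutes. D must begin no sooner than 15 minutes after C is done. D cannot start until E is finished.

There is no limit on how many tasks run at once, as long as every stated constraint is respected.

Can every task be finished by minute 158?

E can start immediately at minute 0; it finishes at minute 22.
A has no prerequisites, so it starts at minute 0 and finishes at minute 43.
B cannot start until A (finishes minute 43, plus 20-minute gap → minute 63); E (finishes minute 22). The controlling bound is minute 63, so B finishes at 63 + 25 = minute 88.
C cannot begin until B (finishes minute 88). It runs from minute 88 to 88 + 50 = minute 138.
For D: C (finishes minute 138, plus 15-minute gap → minute 153); E (finishes minute 22). Taking the maximum gives a start of minute 153, and it finishes at 153 + 25 = minute 178.
The earliest everything can be done is minute 178, which is after the deadline of 158, so it is not possible.

No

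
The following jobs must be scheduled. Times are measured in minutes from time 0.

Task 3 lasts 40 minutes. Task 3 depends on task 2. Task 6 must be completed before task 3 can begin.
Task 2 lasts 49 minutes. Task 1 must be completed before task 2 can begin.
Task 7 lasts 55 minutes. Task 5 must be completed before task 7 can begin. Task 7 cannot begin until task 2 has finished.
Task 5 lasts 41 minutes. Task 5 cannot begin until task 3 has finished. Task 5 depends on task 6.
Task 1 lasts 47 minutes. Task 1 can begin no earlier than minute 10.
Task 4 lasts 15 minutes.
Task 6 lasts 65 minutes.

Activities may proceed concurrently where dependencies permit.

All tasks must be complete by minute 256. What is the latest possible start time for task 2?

Task 7 must finish by minute 256; it takes 55 minutes, so it must start by 256 − 55 = minute 201.
Task 5 must finish before task 7 (must start by minute 201). With a 41-minute duration, task 5 must start by 201 − 41 = minute 160.
Task 3 must finish before task 5 (must start by minute 160). With a 40-minute duration, task 3 must start by 160 − 40 = minute 120.
Task 2 must finish in time for task 3 (must start by minute 120); task 7 (must start by minute 201). The tightest is minute 120, so task 2 must start by 120 − 49 = minute 71.

71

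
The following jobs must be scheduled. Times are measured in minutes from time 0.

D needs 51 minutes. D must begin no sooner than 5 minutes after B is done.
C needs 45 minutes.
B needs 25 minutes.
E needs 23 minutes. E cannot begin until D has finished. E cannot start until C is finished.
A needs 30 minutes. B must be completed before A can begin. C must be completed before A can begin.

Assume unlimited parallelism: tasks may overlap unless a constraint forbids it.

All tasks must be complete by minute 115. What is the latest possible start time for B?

11

A must finish by minute 115; it takes 30 minutes, so it must start by 115 − 30 = minute 85.
To finish by minute 115, E (duration 23) must start no later than minute 92.
D has to be done before E (must start by minute 92). That means finishing by minute 92, i.e. starting by 92 − 51 = minute 41.
B must finish in time for A (must start by minute 85); D (must start by minute 41, minus 5-minute gap → minute 36). The tightest is minute 36, so B must start by 36 − 25 = minute 11.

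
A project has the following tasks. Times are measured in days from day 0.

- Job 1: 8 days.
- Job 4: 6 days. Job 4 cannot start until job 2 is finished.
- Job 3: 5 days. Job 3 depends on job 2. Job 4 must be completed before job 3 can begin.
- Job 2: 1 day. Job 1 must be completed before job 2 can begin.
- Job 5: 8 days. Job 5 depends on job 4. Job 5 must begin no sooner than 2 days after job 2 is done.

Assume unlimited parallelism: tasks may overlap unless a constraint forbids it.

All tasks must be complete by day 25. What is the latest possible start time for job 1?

Job 3 has no dependents, so it just needs to finish by day 25. Starting by 25 − 5 = day 20 achieves that.
Job 5 has no dependents, so it just needs to finish by day 25. Starting by 25 − 8 = day 17 achieves that.
Job 4 has several dependents: job 3 (must start by day 20); job 5 (must start by day 17). The earliest of those limits is day 17, so job 4 must start by 17 − 6 = day 11.
For job 2: job 3 (must start by day 20); job 4 (must start by day 11); job 5 (must start by day 17, minus 2-day gap → day 15). The most restrictive is day 11; with a 1-day duration, job 2 must start by day 10.
Job 1 feeds into job 2 (must start by day 10); so job 1 must finish by day 10 and therefore start by day 2.

2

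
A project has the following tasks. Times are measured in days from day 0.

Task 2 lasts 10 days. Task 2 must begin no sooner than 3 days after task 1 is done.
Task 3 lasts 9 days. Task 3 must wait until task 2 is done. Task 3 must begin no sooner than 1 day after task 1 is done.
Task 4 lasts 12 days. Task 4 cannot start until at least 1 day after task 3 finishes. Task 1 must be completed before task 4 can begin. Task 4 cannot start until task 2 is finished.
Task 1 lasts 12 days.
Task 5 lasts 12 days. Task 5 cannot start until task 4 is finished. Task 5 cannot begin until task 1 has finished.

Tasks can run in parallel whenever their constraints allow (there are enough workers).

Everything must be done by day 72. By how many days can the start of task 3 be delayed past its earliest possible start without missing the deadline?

13

Task 1 has no prerequisites, so it starts at day 0 and finishes at day 12.
After task 1 (finishes day 12, plus 3-day gap → day 15), task 2 can start at day 15 and finishes at day 25.
Task 3 needs all of task 2 (finishes day 25); task 1 (finishes day 12, plus 1-day gap → day 13). That puts its earliest start at day 25; it finishes at 25 + 9 = day 34.

Working backward from the deadline:
To finish by day 72, task 5 (duration 12) must start no later than day 60.
Task 4 must finish before task 5 (must start by day 60). With a 12-day duration, task 4 must start by 60 − 12 = day 48.
Task 3 has to be done before task 4 (must start by day 48, minus 1-day gap → day 47). That means finishing by day 47, i.e. starting by 47 − 9 = day 38.
So task 3 can start as early as day 25 and as late as day 38, giving 38 − 25 = 13 days of slack.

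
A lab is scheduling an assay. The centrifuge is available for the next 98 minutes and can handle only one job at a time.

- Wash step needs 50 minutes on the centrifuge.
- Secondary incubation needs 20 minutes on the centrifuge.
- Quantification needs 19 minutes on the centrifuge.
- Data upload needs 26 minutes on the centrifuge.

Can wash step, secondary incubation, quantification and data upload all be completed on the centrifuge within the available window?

No

Running back to back, the jobs need 50 + 20 + 19 + 26 = 115 minutes on the centrifuge.
Since 115 > 98, they cannot all fit.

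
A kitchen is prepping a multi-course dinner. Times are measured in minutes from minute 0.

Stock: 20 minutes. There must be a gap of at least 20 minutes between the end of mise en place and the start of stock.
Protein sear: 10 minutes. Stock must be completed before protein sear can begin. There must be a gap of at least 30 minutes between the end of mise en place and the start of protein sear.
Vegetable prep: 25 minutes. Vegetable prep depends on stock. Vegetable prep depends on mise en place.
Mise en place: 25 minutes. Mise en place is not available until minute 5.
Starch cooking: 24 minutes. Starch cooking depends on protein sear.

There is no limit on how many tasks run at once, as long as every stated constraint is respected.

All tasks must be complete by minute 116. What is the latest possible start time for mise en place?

To finish by minute 116, starch cooking (duration 24) must start no later than minute 92.
Protein sear must finish before starch cooking (must start by minute 92). With a 10-minute duration, protein sear must start by 92 − 10 = minute 82.
Vegetable prep must finish by minute 116; it takes 25 minutes, so it must start by 116 − 25 = minute 91.
Stock has several dependents: protein sear (must start by minute 82); vegetable prep (must start by minute 91). The earliest of those limits is minute 82, so stock must start by 82 − 20 = minute 62.
Mise en place must finish in time for stock (must start by minute 62, minus 20-minute gap → minute 42); protein sear (must start by minute 82, minus 30-minute gap → minute 52); vegetable prep (must start by minute 91). The tightest is minute 42, so mise en place must start by 42 − 25 = minute 17.

17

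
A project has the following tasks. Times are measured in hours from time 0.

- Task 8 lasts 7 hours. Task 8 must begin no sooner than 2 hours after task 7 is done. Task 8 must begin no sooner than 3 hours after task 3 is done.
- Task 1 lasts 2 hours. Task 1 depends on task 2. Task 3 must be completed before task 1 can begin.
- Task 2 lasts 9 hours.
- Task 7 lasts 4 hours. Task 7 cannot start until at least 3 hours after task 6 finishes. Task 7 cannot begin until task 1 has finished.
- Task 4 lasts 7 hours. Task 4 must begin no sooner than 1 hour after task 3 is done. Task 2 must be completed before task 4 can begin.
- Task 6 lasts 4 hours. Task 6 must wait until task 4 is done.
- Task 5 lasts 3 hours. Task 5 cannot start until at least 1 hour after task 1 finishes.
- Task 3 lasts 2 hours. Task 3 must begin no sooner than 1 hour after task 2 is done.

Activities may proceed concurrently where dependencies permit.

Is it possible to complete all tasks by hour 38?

No

Task 2 can start immediately at hour 0; it finishes at hour 9.
Task 3 cannot begin until task 2 (finishes hour 9, plus 1-hour gap → hour 10). It runs from hour 10 to 10 + 2 = hour 12.
For task 4: task 3 (finishes hour 12, plus 1-hour gap → hour 13); task 2 (finishes hour 9). Taking the maximum gives a start of hour 13, and it finishes at 13 + 7 = hour 20.
Task 6 cannot begin until task 4 (finishes hour 20). It runs from hour 20 to 20 + 4 = hour 24.
For task 1: task 2 (finishes hour 9); task 3 (finishes hour 12). Taking the maximum gives a start of hour 12, and it finishes at 12 + 2 = hour 14.
For task 7: task 6 (finishes hour 24, plus 3-hour gap → hour 27); task 1 (finishes hour 14). Taking the maximum gives a start of hour 27, and it finishes at 27 + 4 = hour 31.
Task 8 needs all of task 7 (finishes hour 31, plus 2-hour gap → hour 33); task 3 (finishes hour 12, plus 3-hour gap → hour 15). That puts its earliest start at hour 33; it finishes at 33 + 7 = hour 40.
After task 1 (finishes hour 14, plus 1-hour gap → hour 15), task 5 can start at hour 15 and finishes at hour 18.
The earliest everything can be done is hour 40, which is after the deadline of 38, so it is not possible.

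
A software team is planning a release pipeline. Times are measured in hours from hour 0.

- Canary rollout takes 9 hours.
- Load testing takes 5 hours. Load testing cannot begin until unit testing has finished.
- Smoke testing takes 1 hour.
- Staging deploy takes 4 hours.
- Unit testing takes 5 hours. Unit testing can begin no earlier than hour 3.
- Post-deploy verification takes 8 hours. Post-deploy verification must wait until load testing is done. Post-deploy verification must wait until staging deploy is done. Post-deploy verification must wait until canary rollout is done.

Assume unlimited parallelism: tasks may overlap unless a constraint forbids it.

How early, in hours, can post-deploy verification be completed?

21

Canary rollout can start immediately at hour 0; it finishes at hour 9.
Staging deploy can start immediately at hour 0; it finishes at hour 4.
After its own release at hour 3, unit testing can start at hour 3 and finishes at hour 8.
After unit testing (finishes hour 8), load testing can start at hour 8 and finishes at hour 13.
Post-deploy verification needs all of load testing (finishes hour 13); staging deploy (finishes hour 4); canary rollout (finishes hour 9). That puts its earliest start at hour 13; it finishes at 13 + 8 = hour 21.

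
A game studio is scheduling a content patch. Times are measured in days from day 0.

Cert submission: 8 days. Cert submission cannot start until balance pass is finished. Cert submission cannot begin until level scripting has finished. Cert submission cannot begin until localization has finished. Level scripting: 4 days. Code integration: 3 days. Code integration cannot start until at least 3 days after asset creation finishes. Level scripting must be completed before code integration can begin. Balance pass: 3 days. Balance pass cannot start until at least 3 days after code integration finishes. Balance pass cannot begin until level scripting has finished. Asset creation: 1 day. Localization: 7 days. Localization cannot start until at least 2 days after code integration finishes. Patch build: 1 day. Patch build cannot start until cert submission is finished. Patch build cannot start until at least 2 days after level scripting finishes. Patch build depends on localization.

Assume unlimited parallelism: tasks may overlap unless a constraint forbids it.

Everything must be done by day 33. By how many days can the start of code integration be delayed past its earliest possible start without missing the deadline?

8

Level scripting can start immediately at day 0; it finishes at day 4.
Nothing blocks asset creation, so it runs from day 0 to day 1.
Code integration cannot start until asset creation (finishes day 1, plus 3-day gap → day 4); level scripting (finishes day 4). The controlling bound is day 4, so code integration finishes at 4 + 3 = day 7.

Working backward from the deadline:
Nothing follows patch build; the deadline of day 33 is its only limit. It must start by 33 − 1 = day 32.
Cert submission has to be done before patch build (must start by day 32). That means finishing by day 32, i.e. starting by 32 − 8 = day 24.
Balance pass must finish before cert submission (must start by day 24). With a 3-day duration, balance pass must start by 24 − 3 = day 21.
For localization: cert submission (must start by day 24); patch build (must start by day 32). The most restrictive is day 24; with a 7-day duration, localization must start by day 17.
For code integration: balance pass (must start by day 21, minus 3-day gap → day 18); localization (must start by day 17, minus 2-day gap → day 15). The most restrictive is day 15; with a 3-day duration, code integration must start by day 12.
So code integration can start as early as day 4 and as late as day 12, giving 12 − 4 = 8 days of slack.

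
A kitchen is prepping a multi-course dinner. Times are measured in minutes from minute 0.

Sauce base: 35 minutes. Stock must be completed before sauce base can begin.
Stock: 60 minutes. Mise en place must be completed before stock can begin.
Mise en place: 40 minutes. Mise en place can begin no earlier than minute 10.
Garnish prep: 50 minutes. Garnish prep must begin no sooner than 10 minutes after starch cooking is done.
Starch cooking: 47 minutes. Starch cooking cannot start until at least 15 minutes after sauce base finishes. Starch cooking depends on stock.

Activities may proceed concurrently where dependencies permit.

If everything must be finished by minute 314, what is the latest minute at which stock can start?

97

Garnish prep must finish by minute 314; it takes 50 minutes, so it must start by 314 − 50 = minute 264.
Since garnish prep (must start by minute 264, minus 10-minute gap → minute 254) depends on it, starch cooking must finish by minute 254. Backing off its 47-minute duration gives a latest start of minute 207.
Since starch cooking (must start by minute 207, minus 15-minute gap → minute 192) depends on it, sauce base must finish by minute 192. Backing off its 35-minute duration gives a latest start of minute 157.
Stock must finish in time for sauce base (must start by minute 157); starch cooking (must start by minute 207). The tightest is minute 157, so stock must start by 157 − 60 = minute 97.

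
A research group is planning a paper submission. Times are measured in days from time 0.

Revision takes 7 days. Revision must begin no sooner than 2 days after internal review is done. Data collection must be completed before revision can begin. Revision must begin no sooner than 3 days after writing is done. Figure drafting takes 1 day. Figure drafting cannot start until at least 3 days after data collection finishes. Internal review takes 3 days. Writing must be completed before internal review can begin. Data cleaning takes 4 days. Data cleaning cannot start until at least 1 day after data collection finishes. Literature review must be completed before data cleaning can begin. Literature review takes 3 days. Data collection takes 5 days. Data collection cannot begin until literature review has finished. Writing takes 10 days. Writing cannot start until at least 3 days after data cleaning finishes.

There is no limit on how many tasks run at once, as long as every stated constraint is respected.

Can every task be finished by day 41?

Literature review has no prerequisites, so it starts at day 0 and finishes at day 3.
After literature review (finishes day 3), data collection can start at day 3 and finishes at day 8.
After data collection (finishes day 8, plus 3-day gap → day 11), figure drafting can start at day 11 and finishes at day 12.
For data cleaning: data collection (finishes day 8, plus 1-day gap → day 9); literature review (finishes day 3). Taking the maximum gives a start of day 9, and it finishes at 9 + 4 = day 13.
Writing waits on data cleaning (finishes day 13, plus 3-day gap → day 16), so it starts at day 16 and finishes at 16 + 10 = day 26.
After writing (finishes day 26), internal review can start at day 26 and finishes at day 29.
Revision cannot start until internal review (finishes day 29, plus 2-day gap → day 31); data collection (finishes day 8); writing (finishes day 26, plus 3-day gap → day 29). The controlling bound is day 31, so revision finishes at 31 + 7 = day 38.
Every task is finished by day 38, which is no later than the deadline of 41, so the schedule is feasible.

Yes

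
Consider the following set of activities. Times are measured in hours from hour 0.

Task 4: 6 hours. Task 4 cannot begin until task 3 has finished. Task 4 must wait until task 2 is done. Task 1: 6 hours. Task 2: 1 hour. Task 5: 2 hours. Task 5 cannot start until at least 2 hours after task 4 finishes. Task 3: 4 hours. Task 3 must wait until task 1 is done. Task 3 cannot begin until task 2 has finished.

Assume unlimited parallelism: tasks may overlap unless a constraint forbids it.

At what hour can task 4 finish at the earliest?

Task 2 has no prerequisites, so it starts at hour 0 and finishes at hour 1.
Task 1 has no prerequisites, so it starts at hour 0 and finishes at hour 6.
Task 3 needs all of task 1 (finishes hour 6); task 2 (finishes hour 1). That puts its earliest start at hour 6; it finishes at 6 + 4 = hour 10.
For task 4: task 3 (finishes hour 10); task 2 (finishes hour 1). Taking the maximum gives a start of hour 10, and it finishes at 10 + 6 = hour 16.

16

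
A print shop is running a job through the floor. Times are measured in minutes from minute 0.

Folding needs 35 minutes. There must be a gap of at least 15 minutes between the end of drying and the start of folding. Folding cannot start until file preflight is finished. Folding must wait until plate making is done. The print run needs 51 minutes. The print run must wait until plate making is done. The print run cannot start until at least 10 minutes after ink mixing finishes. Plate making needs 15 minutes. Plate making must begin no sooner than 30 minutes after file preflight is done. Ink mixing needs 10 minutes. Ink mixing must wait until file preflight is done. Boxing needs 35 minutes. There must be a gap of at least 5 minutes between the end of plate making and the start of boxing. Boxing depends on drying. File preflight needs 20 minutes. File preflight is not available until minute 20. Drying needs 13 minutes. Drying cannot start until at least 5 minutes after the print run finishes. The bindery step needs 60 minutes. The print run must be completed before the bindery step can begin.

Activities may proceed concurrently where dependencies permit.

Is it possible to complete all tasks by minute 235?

After its own release at minute 20, file preflight can start at minute 20 and finishes at minute 40.
After file preflight (finishes minute 40), ink mixing can start at minute 40 and finishes at minute 50.
Plate making cannot begin until file preflight (finishes minute 40, plus 30-minute gap → minute 70). It runs from minute 70 to 70 + 15 = minute 85.
The print run cannot start until plate making (finishes minute 85); ink mixing (finishes minute 50, plus 10-minute gap → minute 60). The controlling bound is minute 85, so the print run finishes at 85 + 51 = minute 136.
After the print run (finishes minute 136), the bindery step can start at minute 136 and finishes at minute 196.
After the print run (finishes minute 136, plus 5-minute gap → minute 141), drying can start at minute 141 and finishes at minute 154.
For boxing: plate making (finishes minute 85, plus 5-minute gap → minute 90); drying (finishes minute 154). Taking the maximum gives a start of minute 154, and it finishes at 154 + 35 = minute 189.
Folding needs all of drying (finishes minute 154, plus 15-minute gap → minute 169); file preflight (finishes minute 40); plate making (finishes minute 85). That puts its earliest start at minute 169; it finishes at 169 + 35 = minute 204.
Every task is finished by minute 204, which is no later than the deadline of 235, so the schedule is feasible.

Yes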